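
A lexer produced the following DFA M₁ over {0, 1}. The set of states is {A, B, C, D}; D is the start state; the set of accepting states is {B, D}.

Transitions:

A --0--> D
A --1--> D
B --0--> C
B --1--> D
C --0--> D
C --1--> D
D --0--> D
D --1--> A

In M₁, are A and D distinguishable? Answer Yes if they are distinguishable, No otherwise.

Yes

States {B,C} cannot be reached from the start state, so discard them.
Start with accepting vs non-accepting: {D} | {A}.
The partition is now stable with 2 blocks: {D} | {A}.
A and D end up in different blocks, so they are distinguishable. For instance, the string 'ε' is accepted from only D.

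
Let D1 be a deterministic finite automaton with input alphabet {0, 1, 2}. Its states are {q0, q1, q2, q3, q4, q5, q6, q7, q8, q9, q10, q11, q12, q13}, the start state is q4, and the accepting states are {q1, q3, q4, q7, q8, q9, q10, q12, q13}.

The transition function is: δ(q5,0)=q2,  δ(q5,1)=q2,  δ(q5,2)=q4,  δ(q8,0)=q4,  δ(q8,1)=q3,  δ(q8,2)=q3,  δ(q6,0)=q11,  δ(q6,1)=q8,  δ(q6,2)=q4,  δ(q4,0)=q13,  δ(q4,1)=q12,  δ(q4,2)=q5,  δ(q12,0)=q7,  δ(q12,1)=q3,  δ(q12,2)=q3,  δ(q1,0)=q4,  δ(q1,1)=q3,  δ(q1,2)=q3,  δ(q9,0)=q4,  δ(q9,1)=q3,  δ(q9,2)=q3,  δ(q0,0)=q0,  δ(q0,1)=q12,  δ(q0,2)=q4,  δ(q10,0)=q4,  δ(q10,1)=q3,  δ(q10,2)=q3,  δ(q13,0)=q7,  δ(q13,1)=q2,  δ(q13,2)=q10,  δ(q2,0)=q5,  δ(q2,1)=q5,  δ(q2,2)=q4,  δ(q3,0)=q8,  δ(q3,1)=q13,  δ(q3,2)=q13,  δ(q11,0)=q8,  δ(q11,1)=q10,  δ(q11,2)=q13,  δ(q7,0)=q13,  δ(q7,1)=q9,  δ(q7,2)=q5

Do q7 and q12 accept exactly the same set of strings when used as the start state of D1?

Reachable states from the start: {q2,q3,q4,q5,q7,q8,q9,q10,q12,q13}. Unreachable: {q0,q1,q6,q11} — drop them.
Start with accepting vs non-accepting: {q3,q4,q7,q8,q9,q10,q12,q13} | {q2,q5}.
On input 1, block {q3,q4,q7,q8,q9,q10,q12,q13} splits into {q3,q4,q7,q8,q9,q10,q12} and {q13}.
Refine {q3,q4,q7,q8,q9,q10,q12} on symbol 0: members go to different blocks, giving {q3,q8,q9,q10,q12} and {q4,q7}.
On input 0, block {q3,q8,q9,q10,q12} splits into {q8,q9,q10,q12} and {q3}.
No further refinement is possible. Final partition (5 blocks): {q8,q9,q10,q12} | {q2,q5} | {q13} | {q4,q7} | {q3}.
q7 and q12 end up in different blocks, so they are distinguishable. For instance, the string '2' is accepted from only q12.

No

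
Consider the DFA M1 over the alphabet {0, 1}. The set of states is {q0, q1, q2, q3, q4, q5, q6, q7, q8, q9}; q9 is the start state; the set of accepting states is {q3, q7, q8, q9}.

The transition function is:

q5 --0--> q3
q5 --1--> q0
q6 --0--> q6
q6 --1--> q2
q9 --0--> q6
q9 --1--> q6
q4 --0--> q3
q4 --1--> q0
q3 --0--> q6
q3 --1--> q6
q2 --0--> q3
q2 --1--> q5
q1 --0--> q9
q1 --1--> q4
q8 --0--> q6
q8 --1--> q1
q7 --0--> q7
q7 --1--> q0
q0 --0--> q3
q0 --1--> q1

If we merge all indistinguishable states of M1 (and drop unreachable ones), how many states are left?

3

States {q7,q8} cannot be reached from the start state, so discard them.
Initial partition by acceptance: {q3,q9} | {q0,q1,q2,q4,q5,q6}.
Refine {q0,q1,q2,q4,q5,q6} on symbol 0: members go to different blocks, giving {q0,q1,q2,q4,q5} and {q6}.
The partition is now stable with 3 blocks: {q3,q9} | {q0,q1,q2,q4,q5} | {q6}.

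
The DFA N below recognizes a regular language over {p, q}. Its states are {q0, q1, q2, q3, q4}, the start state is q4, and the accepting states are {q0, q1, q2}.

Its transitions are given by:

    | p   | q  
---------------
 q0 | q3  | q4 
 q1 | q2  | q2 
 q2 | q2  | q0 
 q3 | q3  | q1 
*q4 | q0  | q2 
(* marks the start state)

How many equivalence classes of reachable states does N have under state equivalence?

P0 = {q0,q1,q2} | {q3,q4}.
Split {q0,q1,q2} by δ(·,p) → {q1,q2} and {q0}.
Split {q1,q2} by δ(·,q) → {q1} and {q2}.
Refine {q3,q4} on symbol p: members go to different blocks, giving {q3} and {q4}.
The partition is now stable with 5 blocks: {q1} | {q3} | {q0} | {q2} | {q4}.

5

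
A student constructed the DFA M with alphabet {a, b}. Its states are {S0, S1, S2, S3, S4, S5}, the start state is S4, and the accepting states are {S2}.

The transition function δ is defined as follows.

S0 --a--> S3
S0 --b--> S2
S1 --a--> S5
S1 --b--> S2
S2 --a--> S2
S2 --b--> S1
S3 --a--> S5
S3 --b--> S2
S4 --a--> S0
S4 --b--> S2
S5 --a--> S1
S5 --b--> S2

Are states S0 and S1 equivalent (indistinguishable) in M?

Yes

Every state is reachable, so we keep all 6.
Initial partition by acceptance: {S2} | {S0,S1,S3,S4,S5}.
No further refinement is possible. Final partition (2 blocks): {S2} | {S0,S1,S3,S4,S5}.
S0 and S1 lie in the same block of the stable partition, so they are equivalent — no string distinguishes them.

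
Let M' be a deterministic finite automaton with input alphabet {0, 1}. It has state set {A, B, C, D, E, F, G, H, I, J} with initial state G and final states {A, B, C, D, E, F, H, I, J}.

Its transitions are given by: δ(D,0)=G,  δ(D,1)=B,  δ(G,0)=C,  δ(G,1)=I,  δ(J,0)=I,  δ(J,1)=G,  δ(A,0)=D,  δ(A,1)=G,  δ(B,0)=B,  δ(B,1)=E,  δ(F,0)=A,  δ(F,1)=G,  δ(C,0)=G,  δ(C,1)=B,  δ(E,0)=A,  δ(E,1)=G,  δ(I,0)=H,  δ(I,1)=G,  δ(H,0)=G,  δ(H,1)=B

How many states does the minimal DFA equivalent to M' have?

5

First remove the unreachable states {F,J}; 8 states remain.
Initial partition by acceptance: {A,B,C,D,E,H,I} | {G}.
Refine {A,B,C,D,E,H,I} on symbol 0: members go to different blocks, giving {A,B,E,I} and {C,D,H}.
Refine {A,B,E,I} on symbol 0: members go to different blocks, giving {A,I} and {B,E}.
Refine {B,E} on symbol 0: members go to different blocks, giving {B} and {E}.
Stable partition: {A,I} | {G} | {C,D,H} | {B} | {E} — 5 equivalence classes.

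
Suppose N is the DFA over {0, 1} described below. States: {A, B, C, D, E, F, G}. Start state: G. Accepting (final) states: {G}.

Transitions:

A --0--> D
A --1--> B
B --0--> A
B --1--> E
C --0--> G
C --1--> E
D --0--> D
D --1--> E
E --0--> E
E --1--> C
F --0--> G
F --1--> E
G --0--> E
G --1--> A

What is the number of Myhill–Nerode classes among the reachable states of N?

6

First remove the unreachable states {F}; 6 states remain.
P0 = {G} | {A,B,C,D,E}.
Refine {A,B,C,D,E} on symbol 0: members go to different blocks, giving {A,B,D,E} and {C}.
Refine {A,B,D,E} on symbol 1: members go to different blocks, giving {A,B,D} and {E}.
Split {A,B,D} by δ(·,1) → {B,D} and {A}.
On input 0, block {B,D} splits into {B} and {D}.
No further refinement is possible. Final partition (6 blocks): {G} | {B} | {C} | {E} | {A} | {D}.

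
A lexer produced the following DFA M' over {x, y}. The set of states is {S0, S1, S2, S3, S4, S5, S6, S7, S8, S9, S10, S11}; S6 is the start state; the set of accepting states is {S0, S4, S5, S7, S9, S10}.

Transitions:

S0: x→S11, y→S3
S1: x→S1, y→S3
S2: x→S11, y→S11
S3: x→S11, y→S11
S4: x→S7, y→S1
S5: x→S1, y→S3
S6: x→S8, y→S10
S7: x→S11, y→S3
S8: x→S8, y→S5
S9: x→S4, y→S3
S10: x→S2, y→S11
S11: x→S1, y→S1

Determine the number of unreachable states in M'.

BFS from S6 reaches {S1, S2, S3, S5, S6, S8, S10, S11}; the 4 state(s) S0, S4, S7, S9 are never visited.

4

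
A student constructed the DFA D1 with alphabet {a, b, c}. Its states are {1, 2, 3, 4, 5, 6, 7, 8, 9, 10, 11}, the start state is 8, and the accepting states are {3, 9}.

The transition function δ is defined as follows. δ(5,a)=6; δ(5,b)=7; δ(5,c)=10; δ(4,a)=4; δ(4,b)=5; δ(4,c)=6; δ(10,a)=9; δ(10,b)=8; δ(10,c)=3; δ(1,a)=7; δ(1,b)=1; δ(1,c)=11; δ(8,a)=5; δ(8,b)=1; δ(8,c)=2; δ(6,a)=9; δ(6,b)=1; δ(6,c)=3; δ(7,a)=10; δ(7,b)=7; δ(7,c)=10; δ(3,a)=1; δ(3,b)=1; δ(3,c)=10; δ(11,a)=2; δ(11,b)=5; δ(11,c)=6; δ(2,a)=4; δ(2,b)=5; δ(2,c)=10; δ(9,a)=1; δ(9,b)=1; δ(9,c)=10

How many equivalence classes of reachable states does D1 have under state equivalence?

Every state is reachable, so we keep all 11.
Initial partition by acceptance: {3,9} | {1,2,4,5,6,7,8,10,11}.
Split {1,2,4,5,6,7,8,10,11} by δ(·,a) → {1,2,4,5,7,8,11} and {6,10}.
Split {1,2,4,5,7,8,11} by δ(·,a) → {1,2,4,8,11} and {5,7}.
Refine {1,2,4,8,11} on symbol a: members go to different blocks, giving {2,4,11} and {1,8}.
No further refinement is possible. Final partition (5 blocks): {3,9} | {2,4,11} | {6,10} | {5,7} | {1,8}.

5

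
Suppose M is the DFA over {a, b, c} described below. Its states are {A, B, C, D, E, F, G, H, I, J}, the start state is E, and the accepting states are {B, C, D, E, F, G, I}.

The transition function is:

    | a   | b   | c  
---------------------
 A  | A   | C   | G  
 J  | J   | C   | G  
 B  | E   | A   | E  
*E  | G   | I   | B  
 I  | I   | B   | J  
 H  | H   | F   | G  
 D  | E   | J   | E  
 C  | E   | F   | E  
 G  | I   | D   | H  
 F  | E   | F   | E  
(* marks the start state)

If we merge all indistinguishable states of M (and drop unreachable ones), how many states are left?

5

Every state is reachable, so we keep all 10.
Initial partition by acceptance: {B,C,D,E,F,G,I} | {A,H,J}.
Refine {B,C,D,E,F,G,I} on symbol b: members go to different blocks, giving {C,E,F,G,I} and {B,D}.
Refine {C,E,F,G,I} on symbol b: members go to different blocks, giving {C,E,F} and {G,I}.
Split {C,E,F} by δ(·,a) → {C,F} and {E}.
No further refinement is possible. Final partition (5 blocks): {C,F} | {A,H,J} | {B,D} | {G,I} | {E}.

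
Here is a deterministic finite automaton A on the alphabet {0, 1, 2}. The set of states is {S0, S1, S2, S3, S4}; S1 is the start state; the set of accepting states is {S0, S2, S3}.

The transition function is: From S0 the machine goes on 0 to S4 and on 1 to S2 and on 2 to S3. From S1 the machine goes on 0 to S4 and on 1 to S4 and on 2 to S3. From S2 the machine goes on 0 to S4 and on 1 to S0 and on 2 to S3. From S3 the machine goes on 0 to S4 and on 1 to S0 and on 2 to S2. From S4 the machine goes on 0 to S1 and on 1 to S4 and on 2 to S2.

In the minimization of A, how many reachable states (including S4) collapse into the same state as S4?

2

Initial partition by acceptance: {S0,S2,S3} | {S1,S4}.
No further refinement is possible. Final partition (2 blocks): {S0,S2,S3} | {S1,S4}.
State S4 belongs to the block {S1,S4}, which has 2 states.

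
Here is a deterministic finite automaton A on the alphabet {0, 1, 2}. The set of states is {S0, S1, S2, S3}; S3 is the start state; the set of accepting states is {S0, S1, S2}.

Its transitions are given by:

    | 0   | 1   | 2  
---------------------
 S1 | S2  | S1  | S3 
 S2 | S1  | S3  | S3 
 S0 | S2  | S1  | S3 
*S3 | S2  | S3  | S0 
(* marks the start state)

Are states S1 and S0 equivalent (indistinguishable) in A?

Every state is reachable, so we keep all 4.
P0 = {S0,S1,S2} | {S3}.
On input 1, block {S0,S1,S2} splits into {S0,S1} and {S2}.
The partition is now stable with 3 blocks: {S0,S1} | {S3} | {S2}.
S1 and S0 lie in the same block of the stable partition, so they are equivalent — no string distinguishes them.

Yes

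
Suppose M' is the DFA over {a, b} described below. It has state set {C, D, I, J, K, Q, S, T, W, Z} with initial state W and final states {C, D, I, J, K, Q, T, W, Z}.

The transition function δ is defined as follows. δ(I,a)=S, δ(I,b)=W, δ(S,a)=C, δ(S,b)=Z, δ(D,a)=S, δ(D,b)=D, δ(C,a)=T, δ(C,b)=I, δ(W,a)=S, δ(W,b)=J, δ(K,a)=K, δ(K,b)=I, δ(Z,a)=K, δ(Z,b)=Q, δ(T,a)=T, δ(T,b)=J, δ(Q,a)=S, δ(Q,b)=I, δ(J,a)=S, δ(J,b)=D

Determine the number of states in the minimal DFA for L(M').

3

Every state is reachable, so we keep all 10.
Initial partition by acceptance: {C,D,I,J,K,Q,T,W,Z} | {S}.
Split {C,D,I,J,K,Q,T,W,Z} by δ(·,a) → {D,I,J,Q,W} and {C,K,T,Z}.
Stable partition: {D,I,J,Q,W} | {S} | {C,K,T,Z} — 3 equivalence classes.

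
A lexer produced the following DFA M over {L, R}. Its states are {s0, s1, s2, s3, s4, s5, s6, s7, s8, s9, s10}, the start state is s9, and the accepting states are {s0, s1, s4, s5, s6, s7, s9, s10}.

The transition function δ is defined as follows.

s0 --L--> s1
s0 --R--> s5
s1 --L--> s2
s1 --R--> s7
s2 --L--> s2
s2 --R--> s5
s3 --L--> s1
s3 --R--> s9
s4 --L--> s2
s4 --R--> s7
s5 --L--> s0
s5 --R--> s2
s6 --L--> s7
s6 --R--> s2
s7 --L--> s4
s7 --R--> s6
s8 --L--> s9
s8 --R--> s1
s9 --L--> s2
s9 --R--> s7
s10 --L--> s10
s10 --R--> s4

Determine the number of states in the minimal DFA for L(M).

4

States {s3,s8,s10} cannot be reached from the start state, so discard them.
Initial partition by acceptance: {s0,s1,s4,s5,s6,s7,s9} | {s2}.
Split {s0,s1,s4,s5,s6,s7,s9} by δ(·,L) → {s0,s5,s6,s7} and {s1,s4,s9}.
On input L, block {s0,s5,s6,s7} splits into {s0,s7} and {s5,s6}.
No further refinement is possible. Final partition (4 blocks): {s0,s7} | {s2} | {s1,s4,s9} | {s5,s6}.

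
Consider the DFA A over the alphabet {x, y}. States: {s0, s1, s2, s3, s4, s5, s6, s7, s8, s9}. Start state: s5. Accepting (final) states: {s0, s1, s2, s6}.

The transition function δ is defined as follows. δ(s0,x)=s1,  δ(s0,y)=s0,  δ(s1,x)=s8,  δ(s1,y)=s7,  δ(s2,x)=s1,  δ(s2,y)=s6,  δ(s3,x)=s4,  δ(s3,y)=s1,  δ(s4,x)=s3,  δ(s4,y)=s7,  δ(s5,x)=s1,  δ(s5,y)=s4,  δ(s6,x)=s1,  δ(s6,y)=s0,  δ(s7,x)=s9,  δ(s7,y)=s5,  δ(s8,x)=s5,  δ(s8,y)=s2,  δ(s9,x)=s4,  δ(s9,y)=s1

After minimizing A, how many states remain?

7

All states are reachable from the start state.
Start with accepting vs non-accepting: {s0,s1,s2,s6} | {s3,s4,s5,s7,s8,s9}.
Refine {s0,s1,s2,s6} on symbol x: members go to different blocks, giving {s0,s2,s6} and {s1}.
Refine {s3,s4,s5,s7,s8,s9} on symbol x: members go to different blocks, giving {s3,s4,s7,s8,s9} and {s5}.
On input x, block {s3,s4,s7,s8,s9} splits into {s3,s4,s7,s9} and {s8}.
Split {s3,s4,s7,s9} by δ(·,y) → {s3,s9} and {s4} and {s7}.
Stable partition: {s0,s2,s6} | {s3,s9} | {s1} | {s5} | {s8} | {s4} | {s7} — 7 equivalence classes.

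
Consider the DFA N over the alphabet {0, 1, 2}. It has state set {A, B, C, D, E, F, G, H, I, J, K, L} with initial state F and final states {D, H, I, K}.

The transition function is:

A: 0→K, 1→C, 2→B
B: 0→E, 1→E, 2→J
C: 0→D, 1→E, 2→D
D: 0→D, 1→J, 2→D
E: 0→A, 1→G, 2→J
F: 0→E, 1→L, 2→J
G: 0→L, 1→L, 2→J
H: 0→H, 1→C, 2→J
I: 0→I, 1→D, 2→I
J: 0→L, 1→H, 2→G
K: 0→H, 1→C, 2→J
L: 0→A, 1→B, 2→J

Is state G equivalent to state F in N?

First remove the unreachable states {I}; 11 states remain.
Start with accepting vs non-accepting: {D,H,K} | {A,B,C,E,F,G,J,L}.
Refine {D,H,K} on symbol 2: members go to different blocks, giving {H,K} and {D}.
Refine {A,B,C,E,F,G,J,L} on symbol 0: members go to different blocks, giving {B,E,F,G,J,L} and {A} and {C}.
Refine {B,E,F,G,J,L} on symbol 0: members go to different blocks, giving {B,F,G,J} and {E,L}.
On input 1, block {B,F,G,J} splits into {B,F,G} and {J}.
The partition is now stable with 7 blocks: {H,K} | {B,F,G} | {D} | {A} | {C} | {E,L} | {J}.
G and F lie in the same block of the stable partition, so they are equivalent — no string distinguishes them.

Yes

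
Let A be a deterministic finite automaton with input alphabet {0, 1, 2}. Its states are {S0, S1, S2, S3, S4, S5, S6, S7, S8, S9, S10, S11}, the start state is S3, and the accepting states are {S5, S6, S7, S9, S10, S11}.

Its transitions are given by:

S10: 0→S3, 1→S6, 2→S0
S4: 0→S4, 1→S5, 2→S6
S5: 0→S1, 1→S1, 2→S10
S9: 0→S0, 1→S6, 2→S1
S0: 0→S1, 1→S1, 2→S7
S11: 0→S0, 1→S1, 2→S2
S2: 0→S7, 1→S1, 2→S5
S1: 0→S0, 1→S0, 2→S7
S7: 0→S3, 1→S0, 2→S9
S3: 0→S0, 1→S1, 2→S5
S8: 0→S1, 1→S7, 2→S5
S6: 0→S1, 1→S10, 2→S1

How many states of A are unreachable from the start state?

4

BFS from S3 reaches {S0, S1, S3, S5, S6, S7, S9, S10}; the 4 state(s) S2, S4, S8, S11 are never visited.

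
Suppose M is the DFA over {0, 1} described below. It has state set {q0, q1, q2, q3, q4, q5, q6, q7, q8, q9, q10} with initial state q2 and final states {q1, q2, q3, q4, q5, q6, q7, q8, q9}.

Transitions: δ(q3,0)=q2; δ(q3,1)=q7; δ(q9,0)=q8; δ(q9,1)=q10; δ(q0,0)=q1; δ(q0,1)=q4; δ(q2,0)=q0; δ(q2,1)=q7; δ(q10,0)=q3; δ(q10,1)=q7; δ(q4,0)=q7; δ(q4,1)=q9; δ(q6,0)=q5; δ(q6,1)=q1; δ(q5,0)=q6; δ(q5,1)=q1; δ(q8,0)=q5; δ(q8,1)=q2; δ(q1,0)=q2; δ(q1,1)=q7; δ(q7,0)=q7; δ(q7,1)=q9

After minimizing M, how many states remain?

All states are reachable from the start state.
Start with accepting vs non-accepting: {q1,q2,q3,q4,q5,q6,q7,q8,q9} | {q0,q10}.
On input 0, block {q1,q2,q3,q4,q5,q6,q7,q8,q9} splits into {q1,q3,q4,q5,q6,q7,q8,q9} and {q2}.
Refine {q1,q3,q4,q5,q6,q7,q8,q9} on symbol 0: members go to different blocks, giving {q4,q5,q6,q7,q8,q9} and {q1,q3}.
Refine {q4,q5,q6,q7,q8,q9} on symbol 1: members go to different blocks, giving {q4,q7} and {q5,q6} and {q8} and {q9}.
Stable partition: {q4,q7} | {q0,q10} | {q2} | {q1,q3} | {q5,q6} | {q8} | {q9} — 7 equivalence classes.

7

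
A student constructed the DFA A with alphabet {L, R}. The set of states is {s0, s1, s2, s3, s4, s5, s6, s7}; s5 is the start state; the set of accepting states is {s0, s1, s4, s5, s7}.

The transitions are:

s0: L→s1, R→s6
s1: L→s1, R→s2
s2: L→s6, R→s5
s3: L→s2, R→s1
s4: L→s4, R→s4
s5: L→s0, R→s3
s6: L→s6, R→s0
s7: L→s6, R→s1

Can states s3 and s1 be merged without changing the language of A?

Reachable states from the start: {s0,s1,s2,s3,s5,s6}. Unreachable: {s4,s7} — drop them.
Initial partition by acceptance: {s0,s1,s5} | {s2,s3,s6}.
No further refinement is possible. Final partition (2 blocks): {s0,s1,s5} | {s2,s3,s6}.
s3 and s1 end up in different blocks, so they are distinguishable. For instance, the string 'ε' is accepted from only s1.

No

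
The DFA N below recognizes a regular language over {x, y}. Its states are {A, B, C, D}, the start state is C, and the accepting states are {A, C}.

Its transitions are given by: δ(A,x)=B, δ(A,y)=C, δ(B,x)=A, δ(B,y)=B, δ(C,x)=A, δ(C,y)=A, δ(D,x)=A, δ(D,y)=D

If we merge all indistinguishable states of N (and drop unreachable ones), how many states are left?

3

First remove the unreachable states {D}; 3 states remain.
Start with accepting vs non-accepting: {A,C} | {B}.
Split {A,C} by δ(·,x) → {A} and {C}.
The partition is now stable with 3 blocks: {A} | {B} | {C}.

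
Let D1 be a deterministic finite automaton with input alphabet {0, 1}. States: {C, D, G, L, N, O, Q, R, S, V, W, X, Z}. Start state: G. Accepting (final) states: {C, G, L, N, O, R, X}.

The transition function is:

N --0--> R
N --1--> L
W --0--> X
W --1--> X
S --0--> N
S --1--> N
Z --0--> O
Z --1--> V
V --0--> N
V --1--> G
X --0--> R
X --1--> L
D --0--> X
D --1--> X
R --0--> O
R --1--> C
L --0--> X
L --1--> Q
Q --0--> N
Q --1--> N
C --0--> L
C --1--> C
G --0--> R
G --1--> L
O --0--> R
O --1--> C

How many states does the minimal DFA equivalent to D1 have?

5

States {D,S,V,W,Z} cannot be reached from the start state, so discard them.
Start with accepting vs non-accepting: {C,G,L,N,O,R,X} | {Q}.
Refine {C,G,L,N,O,R,X} on symbol 1: members go to different blocks, giving {C,G,N,O,R,X} and {L}.
Refine {C,G,N,O,R,X} on symbol 0: members go to different blocks, giving {G,N,O,R,X} and {C}.
Split {G,N,O,R,X} by δ(·,1) → {G,N,X} and {O,R}.
The partition is now stable with 5 blocks: {G,N,X} | {Q} | {L} | {C} | {O,R}.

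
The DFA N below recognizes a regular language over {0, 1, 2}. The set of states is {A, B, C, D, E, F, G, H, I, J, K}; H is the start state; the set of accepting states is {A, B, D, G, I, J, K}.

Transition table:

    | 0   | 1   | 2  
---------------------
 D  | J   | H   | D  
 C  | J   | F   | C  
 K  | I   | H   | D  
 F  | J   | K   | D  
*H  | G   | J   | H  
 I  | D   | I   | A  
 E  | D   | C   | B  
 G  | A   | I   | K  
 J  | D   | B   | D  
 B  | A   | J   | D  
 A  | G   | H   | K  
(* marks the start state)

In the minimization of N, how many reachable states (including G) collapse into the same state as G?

Reachable states from the start: {A,B,D,G,H,I,J,K}. Unreachable: {C,E,F} — drop them.
P0 = {A,B,D,G,I,J,K} | {H}.
On input 1, block {A,B,D,G,I,J,K} splits into {B,G,I,J} and {A,D,K}.
Stable partition: {B,G,I,J} | {H} | {A,D,K} — 3 equivalence classes.
The equivalence class containing G is {B,G,I,J}, of size 4.

4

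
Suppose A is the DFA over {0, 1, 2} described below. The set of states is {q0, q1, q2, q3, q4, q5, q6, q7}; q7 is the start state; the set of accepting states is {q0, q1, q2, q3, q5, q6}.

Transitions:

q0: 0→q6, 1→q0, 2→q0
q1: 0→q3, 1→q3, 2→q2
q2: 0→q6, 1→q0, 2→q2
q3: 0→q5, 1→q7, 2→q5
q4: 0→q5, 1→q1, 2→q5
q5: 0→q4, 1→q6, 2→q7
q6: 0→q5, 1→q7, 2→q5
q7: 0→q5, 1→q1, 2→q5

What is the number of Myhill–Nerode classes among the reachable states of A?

Initial partition by acceptance: {q0,q1,q2,q3,q5,q6} | {q4,q7}.
Refine {q0,q1,q2,q3,q5,q6} on symbol 0: members go to different blocks, giving {q0,q1,q2,q3,q6} and {q5}.
Refine {q0,q1,q2,q3,q6} on symbol 0: members go to different blocks, giving {q0,q1,q2} and {q3,q6}.
On input 1, block {q0,q1,q2} splits into {q0,q2} and {q1}.
Stable partition: {q0,q2} | {q4,q7} | {q5} | {q3,q6} | {q1} — 5 equivalence classes.

5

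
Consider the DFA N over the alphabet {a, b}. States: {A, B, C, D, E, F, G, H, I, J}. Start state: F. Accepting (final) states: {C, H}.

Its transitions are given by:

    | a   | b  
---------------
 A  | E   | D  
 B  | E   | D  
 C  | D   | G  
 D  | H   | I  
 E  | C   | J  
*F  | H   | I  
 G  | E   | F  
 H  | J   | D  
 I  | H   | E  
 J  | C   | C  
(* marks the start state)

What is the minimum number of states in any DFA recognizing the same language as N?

First remove the unreachable states {A,B}; 8 states remain.
Start with accepting vs non-accepting: {C,H} | {D,E,F,G,I,J}.
On input a, block {D,E,F,G,I,J} splits into {D,E,F,I,J} and {G}.
Split {C,H} by δ(·,b) → {C} and {H}.
Split {D,E,F,I,J} by δ(·,a) → {D,F,I} and {E,J}.
Split {D,F,I} by δ(·,b) → {D,F} and {I}.
Split {E,J} by δ(·,b) → {E} and {J}.
No further refinement is possible. Final partition (7 blocks): {C} | {D,F} | {G} | {H} | {E} | {I} | {J}.

7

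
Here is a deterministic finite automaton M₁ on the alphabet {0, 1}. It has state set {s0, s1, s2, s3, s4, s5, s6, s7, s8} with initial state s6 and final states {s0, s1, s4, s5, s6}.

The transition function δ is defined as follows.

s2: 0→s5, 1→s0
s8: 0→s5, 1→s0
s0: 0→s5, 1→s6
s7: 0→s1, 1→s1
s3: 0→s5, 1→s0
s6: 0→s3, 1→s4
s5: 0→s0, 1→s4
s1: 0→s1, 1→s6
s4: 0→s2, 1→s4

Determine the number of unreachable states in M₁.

No path from s6 leads to s1, s7, s8; the other 6 states are all reachable.

3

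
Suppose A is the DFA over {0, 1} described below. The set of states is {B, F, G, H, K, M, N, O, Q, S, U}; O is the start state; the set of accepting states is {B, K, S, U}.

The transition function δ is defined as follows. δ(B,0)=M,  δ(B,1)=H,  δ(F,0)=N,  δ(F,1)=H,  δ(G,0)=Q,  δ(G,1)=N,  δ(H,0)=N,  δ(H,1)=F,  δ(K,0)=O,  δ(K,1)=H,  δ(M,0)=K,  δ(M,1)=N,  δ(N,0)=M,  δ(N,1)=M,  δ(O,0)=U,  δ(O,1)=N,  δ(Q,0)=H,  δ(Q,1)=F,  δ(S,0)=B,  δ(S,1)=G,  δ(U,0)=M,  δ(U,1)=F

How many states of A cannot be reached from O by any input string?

BFS from O reaches {F, H, K, M, N, O, U}; the 4 state(s) B, G, Q, S are never visited.

4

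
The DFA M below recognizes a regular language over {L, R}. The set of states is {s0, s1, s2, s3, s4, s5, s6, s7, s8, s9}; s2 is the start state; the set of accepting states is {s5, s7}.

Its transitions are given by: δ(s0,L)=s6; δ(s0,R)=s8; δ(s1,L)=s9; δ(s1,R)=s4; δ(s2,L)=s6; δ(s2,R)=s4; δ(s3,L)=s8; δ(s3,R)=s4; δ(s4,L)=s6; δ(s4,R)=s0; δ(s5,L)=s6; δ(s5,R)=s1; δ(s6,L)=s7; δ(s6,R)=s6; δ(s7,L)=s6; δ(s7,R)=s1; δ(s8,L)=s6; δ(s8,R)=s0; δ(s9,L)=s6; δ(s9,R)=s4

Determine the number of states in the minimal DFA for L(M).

4

States {s3,s5} cannot be reached from the start state, so discard them.
Start with accepting vs non-accepting: {s7} | {s0,s1,s2,s4,s6,s8,s9}.
Refine {s0,s1,s2,s4,s6,s8,s9} on symbol L: members go to different blocks, giving {s0,s1,s2,s4,s8,s9} and {s6}.
Split {s0,s1,s2,s4,s8,s9} by δ(·,L) → {s0,s2,s4,s8,s9} and {s1}.
Stable partition: {s7} | {s0,s2,s4,s8,s9} | {s6} | {s1} — 4 equivalence classes.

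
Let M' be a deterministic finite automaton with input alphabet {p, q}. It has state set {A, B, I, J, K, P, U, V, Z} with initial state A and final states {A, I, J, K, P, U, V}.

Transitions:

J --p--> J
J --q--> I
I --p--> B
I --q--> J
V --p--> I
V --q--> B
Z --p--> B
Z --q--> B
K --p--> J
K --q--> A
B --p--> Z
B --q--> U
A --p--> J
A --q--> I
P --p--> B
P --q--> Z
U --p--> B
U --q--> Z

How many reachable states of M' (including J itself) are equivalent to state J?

First remove the unreachable states {K,P,V}; 6 states remain.
Initial partition by acceptance: {A,I,J,U} | {B,Z}.
Split {A,I,J,U} by δ(·,p) → {A,J} and {I,U}.
Refine {B,Z} on symbol q: members go to different blocks, giving {Z} and {B}.
Split {I,U} by δ(·,q) → {I} and {U}.
The partition is now stable with 5 blocks: {A,J} | {Z} | {I} | {B} | {U}.
State J belongs to the block {A,J}, which has 2 states.

2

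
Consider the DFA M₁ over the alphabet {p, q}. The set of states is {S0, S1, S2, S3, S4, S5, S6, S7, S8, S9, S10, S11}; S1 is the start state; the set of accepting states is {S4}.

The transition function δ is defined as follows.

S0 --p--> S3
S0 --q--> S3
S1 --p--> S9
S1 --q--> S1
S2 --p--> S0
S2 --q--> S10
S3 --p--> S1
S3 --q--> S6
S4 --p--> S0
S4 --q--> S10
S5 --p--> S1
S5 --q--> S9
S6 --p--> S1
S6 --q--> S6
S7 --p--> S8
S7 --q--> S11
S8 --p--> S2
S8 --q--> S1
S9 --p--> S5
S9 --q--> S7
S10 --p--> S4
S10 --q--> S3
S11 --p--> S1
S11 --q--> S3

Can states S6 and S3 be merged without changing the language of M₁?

Yes

All states are reachable from the start state.
Start with accepting vs non-accepting: {S4} | {S0,S1,S2,S3,S5,S6,S7,S8,S9,S10,S11}.
Split {S0,S1,S2,S3,S5,S6,S7,S8,S9,S10,S11} by δ(·,p) → {S0,S1,S2,S3,S5,S6,S7,S8,S9,S11} and {S10}.
Split {S0,S1,S2,S3,S5,S6,S7,S8,S9,S11} by δ(·,q) → {S0,S1,S3,S5,S6,S7,S8,S9,S11} and {S2}.
On input p, block {S0,S1,S3,S5,S6,S7,S8,S9,S11} splits into {S0,S1,S3,S5,S6,S7,S9,S11} and {S8}.
Refine {S0,S1,S3,S5,S6,S7,S9,S11} on symbol p: members go to different blocks, giving {S0,S1,S3,S5,S6,S9,S11} and {S7}.
Refine {S0,S1,S3,S5,S6,S9,S11} on symbol q: members go to different blocks, giving {S0,S1,S3,S5,S6,S11} and {S9}.
On input p, block {S0,S1,S3,S5,S6,S11} splits into {S0,S3,S5,S6,S11} and {S1}.
Split {S0,S3,S5,S6,S11} by δ(·,p) → {S3,S5,S6,S11} and {S0}.
On input q, block {S3,S5,S6,S11} splits into {S3,S6,S11} and {S5}.
The partition is now stable with 10 blocks: {S4} | {S3,S6,S11} | {S10} | {S2} | {S8} | {S7} | {S9} | {S1} | {S0} | {S5}.
S6 and S3 lie in the same block of the stable partition, so they are equivalent — no string distinguishes them.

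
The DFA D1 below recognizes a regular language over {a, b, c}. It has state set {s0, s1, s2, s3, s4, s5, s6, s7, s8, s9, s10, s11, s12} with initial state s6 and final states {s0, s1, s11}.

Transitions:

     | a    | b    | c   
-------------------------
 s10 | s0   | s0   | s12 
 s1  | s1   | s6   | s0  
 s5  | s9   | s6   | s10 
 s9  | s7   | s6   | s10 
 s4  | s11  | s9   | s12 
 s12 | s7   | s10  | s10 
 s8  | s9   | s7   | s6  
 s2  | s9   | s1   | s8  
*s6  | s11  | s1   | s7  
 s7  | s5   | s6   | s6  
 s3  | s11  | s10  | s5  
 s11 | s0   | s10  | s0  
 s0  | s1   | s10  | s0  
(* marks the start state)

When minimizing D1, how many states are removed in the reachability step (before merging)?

4

No path from s6 leads to s2, s3, s4, s8; the other 9 states are all reachable.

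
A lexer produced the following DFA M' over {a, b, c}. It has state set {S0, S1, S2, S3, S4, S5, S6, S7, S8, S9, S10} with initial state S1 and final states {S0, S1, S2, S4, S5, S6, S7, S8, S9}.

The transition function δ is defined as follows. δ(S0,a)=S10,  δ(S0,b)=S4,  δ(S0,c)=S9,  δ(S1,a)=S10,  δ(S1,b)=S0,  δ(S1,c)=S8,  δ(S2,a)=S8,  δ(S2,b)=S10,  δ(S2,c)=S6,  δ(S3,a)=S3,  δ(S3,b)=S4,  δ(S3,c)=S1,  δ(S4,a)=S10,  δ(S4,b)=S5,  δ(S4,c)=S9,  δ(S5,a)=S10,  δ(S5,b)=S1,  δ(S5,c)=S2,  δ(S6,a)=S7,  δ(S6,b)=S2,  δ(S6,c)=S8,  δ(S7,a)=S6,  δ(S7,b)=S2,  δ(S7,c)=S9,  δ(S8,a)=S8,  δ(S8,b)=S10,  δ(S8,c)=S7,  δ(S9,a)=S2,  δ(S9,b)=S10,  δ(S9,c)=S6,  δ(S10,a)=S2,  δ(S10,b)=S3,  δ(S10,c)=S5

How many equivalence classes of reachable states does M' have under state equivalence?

5

Start with accepting vs non-accepting: {S0,S1,S2,S4,S5,S6,S7,S8,S9} | {S3,S10}.
Split {S0,S1,S2,S4,S5,S6,S7,S8,S9} by δ(·,a) → {S2,S6,S7,S8,S9} and {S0,S1,S4,S5}.
Refine {S2,S6,S7,S8,S9} on symbol b: members go to different blocks, giving {S2,S8,S9} and {S6,S7}.
Refine {S3,S10} on symbol a: members go to different blocks, giving {S3} and {S10}.
No further refinement is possible. Final partition (5 blocks): {S2,S8,S9} | {S3} | {S0,S1,S4,S5} | {S6,S7} | {S10}.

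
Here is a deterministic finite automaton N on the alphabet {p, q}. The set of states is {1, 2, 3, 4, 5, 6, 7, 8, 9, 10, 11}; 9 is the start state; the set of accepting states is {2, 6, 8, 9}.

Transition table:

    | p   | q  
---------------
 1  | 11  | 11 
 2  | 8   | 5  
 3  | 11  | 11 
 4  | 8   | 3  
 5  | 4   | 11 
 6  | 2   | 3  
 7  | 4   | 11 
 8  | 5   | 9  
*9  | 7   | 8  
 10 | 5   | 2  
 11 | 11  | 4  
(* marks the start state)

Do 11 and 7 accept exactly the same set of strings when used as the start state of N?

First remove the unreachable states {1,2,6,10}; 7 states remain.
Initial partition by acceptance: {8,9} | {3,4,5,7,11}.
Split {3,4,5,7,11} by δ(·,p) → {3,5,7,11} and {4}.
Split {3,5,7,11} by δ(·,p) → {3,11} and {5,7}.
Split {3,11} by δ(·,q) → {3} and {11}.
Stable partition: {8,9} | {3} | {4} | {5,7} | {11} — 5 equivalence classes.
11 and 7 end up in different blocks, so they are distinguishable. For instance, the string 'pp' is accepted from only 7.

No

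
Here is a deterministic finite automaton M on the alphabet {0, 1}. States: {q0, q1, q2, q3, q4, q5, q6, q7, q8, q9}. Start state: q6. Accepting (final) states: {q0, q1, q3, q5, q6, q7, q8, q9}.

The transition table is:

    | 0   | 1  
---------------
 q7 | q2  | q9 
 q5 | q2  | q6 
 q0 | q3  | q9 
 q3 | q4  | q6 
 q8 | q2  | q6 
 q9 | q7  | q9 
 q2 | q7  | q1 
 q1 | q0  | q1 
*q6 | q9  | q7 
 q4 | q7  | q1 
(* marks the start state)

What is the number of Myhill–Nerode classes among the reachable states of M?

States {q5,q8} cannot be reached from the start state, so discard them.
Start with accepting vs non-accepting: {q0,q1,q3,q6,q7,q9} | {q2,q4}.
Split {q0,q1,q3,q6,q7,q9} by δ(·,0) → {q0,q1,q6,q9} and {q3,q7}.
Refine {q0,q1,q6,q9} on symbol 0: members go to different blocks, giving {q0,q9} and {q1,q6}.
Split {q3,q7} by δ(·,1) → {q3} and {q7}.
Refine {q0,q9} on symbol 0: members go to different blocks, giving {q0} and {q9}.
Refine {q1,q6} on symbol 0: members go to different blocks, giving {q1} and {q6}.
Stable partition: {q0} | {q2,q4} | {q3} | {q1} | {q7} | {q9} | {q6} — 7 equivalence classes.

7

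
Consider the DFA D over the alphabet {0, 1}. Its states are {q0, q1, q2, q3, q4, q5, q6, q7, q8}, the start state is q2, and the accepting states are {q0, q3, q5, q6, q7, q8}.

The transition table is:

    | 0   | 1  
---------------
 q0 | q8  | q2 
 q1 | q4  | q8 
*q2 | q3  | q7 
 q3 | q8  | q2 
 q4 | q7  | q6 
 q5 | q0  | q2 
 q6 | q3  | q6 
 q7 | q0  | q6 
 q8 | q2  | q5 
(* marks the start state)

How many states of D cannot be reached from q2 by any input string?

No path from q2 leads to q1, q4; the other 7 states are all reachable.

2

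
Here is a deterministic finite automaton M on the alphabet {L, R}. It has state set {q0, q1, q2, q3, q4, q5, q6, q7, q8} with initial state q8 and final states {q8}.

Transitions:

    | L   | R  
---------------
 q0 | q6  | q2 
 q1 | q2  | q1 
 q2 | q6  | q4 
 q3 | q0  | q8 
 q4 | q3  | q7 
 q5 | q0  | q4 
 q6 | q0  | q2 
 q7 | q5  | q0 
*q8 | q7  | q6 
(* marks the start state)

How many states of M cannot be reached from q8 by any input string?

Starting at q8 and following transitions, the reachable set is {q0, q2, q3, q4, q5, q6, q7, q8}. That leaves q1 unreachable — 1 in total.

1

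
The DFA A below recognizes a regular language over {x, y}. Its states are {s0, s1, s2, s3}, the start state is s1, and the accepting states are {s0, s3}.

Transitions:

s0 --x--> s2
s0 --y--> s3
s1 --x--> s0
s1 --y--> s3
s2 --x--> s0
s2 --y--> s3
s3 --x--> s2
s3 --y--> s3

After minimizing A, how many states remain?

2

All states are reachable from the start state.
P0 = {s0,s3} | {s1,s2}.
The partition is now stable with 2 blocks: {s0,s3} | {s1,s2}.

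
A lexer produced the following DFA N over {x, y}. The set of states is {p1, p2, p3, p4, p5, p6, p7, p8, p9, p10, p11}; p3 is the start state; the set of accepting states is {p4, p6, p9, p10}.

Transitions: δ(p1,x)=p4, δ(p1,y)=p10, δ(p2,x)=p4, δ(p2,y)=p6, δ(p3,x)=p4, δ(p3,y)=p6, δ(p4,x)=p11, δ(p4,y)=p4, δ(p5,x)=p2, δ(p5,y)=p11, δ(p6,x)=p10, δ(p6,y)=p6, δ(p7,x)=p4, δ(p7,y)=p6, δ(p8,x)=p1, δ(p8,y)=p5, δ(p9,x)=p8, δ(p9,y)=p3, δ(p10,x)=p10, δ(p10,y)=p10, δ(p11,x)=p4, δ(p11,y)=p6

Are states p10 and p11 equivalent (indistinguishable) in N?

No

Reachable states from the start: {p3,p4,p6,p10,p11}. Unreachable: {p1,p2,p5,p7,p8,p9} — drop them.
Start with accepting vs non-accepting: {p4,p6,p10} | {p3,p11}.
Split {p4,p6,p10} by δ(·,x) → {p6,p10} and {p4}.
Stable partition: {p6,p10} | {p3,p11} | {p4} — 3 equivalence classes.
p10 and p11 end up in different blocks, so they are distinguishable. For instance, the string 'ε' is accepted from only p10.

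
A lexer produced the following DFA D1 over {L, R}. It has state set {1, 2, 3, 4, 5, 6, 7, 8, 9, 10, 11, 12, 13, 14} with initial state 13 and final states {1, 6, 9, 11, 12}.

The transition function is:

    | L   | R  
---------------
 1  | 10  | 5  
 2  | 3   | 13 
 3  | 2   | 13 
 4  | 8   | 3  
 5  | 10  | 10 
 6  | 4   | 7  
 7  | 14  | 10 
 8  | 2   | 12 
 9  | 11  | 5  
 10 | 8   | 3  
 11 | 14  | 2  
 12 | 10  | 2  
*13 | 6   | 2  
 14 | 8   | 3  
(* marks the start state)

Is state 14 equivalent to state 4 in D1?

Yes

Reachable states from the start: {2,3,4,6,7,8,10,12,13,14}. Unreachable: {1,5,9,11} — drop them.
Start with accepting vs non-accepting: {6,12} | {2,3,4,7,8,10,13,14}.
Refine {2,3,4,7,8,10,13,14} on symbol L: members go to different blocks, giving {2,3,4,7,8,10,14} and {13}.
Split {2,3,4,7,8,10,14} by δ(·,R) → {4,7,10,14} and {2,3} and {8}.
Split {6,12} by δ(·,R) → {6} and {12}.
Split {4,7,10,14} by δ(·,L) → {4,10,14} and {7}.
No further refinement is possible. Final partition (7 blocks): {6} | {4,10,14} | {13} | {2,3} | {8} | {12} | {7}.
14 and 4 lie in the same block of the stable partition, so they are equivalent — no string distinguishes them.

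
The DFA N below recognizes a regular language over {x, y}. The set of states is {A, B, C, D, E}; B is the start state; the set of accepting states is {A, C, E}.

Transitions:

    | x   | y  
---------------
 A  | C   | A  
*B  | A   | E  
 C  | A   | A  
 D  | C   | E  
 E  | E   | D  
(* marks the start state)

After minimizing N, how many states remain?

Every state is reachable, so we keep all 5.
Initial partition by acceptance: {A,C,E} | {B,D}.
Refine {A,C,E} on symbol y: members go to different blocks, giving {A,C} and {E}.
The partition is now stable with 3 blocks: {A,C} | {B,D} | {E}.

3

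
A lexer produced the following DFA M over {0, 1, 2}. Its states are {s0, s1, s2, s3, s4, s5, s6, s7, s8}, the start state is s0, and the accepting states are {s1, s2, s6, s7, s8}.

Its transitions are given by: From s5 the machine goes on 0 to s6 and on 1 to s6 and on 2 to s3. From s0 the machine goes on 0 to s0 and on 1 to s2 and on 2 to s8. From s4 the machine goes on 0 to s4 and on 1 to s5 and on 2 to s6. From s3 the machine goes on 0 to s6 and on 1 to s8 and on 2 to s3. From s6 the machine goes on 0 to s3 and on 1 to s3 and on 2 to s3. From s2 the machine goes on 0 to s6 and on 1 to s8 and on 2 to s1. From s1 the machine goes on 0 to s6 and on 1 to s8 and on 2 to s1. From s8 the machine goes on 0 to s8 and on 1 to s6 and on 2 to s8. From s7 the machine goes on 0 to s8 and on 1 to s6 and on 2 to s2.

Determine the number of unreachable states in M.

3

Starting at s0 and following transitions, the reachable set is {s0, s1, s2, s3, s6, s8}. That leaves s4, s5, s7 unreachable — 3 in total.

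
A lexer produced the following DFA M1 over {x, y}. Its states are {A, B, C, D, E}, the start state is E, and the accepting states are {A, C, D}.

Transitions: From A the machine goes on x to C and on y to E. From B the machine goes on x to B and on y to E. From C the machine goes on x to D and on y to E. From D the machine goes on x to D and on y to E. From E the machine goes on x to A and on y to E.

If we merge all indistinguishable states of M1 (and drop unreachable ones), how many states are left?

2

States {B} cannot be reached from the start state, so discard them.
Start with accepting vs non-accepting: {A,C,D} | {E}.
No further refinement is possible. Final partition (2 blocks): {A,C,D} | {E}.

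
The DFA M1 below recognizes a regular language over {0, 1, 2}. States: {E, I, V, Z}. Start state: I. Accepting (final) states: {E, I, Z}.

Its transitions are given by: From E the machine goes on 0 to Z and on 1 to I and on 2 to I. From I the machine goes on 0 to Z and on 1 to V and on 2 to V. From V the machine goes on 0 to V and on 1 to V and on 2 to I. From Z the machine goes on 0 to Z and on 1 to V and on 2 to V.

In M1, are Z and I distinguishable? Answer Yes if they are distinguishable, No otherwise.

First remove the unreachable states {E}; 3 states remain.
P0 = {I,Z} | {V}.
Stable partition: {I,Z} | {V} — 2 equivalence classes.
Z and I lie in the same block of the stable partition, so they are equivalent — no string distinguishes them.

No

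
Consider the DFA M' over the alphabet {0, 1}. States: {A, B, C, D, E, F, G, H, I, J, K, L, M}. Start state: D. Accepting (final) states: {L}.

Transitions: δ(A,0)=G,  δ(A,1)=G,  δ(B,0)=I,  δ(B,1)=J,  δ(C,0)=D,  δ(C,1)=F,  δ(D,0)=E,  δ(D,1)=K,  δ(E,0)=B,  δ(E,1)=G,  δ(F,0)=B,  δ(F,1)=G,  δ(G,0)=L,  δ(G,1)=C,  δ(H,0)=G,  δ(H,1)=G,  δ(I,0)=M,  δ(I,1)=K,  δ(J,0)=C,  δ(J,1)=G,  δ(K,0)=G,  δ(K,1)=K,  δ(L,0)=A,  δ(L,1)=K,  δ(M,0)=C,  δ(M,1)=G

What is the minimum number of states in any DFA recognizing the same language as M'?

First remove the unreachable states {H}; 12 states remain.
P0 = {L} | {A,B,C,D,E,F,G,I,J,K,M}.
On input 0, block {A,B,C,D,E,F,G,I,J,K,M} splits into {A,B,C,D,E,F,I,J,K,M} and {G}.
On input 0, block {A,B,C,D,E,F,I,J,K,M} splits into {B,C,D,E,F,I,J,M} and {A,K}.
On input 1, block {B,C,D,E,F,I,J,M} splits into {E,F,J,M} and {B,C} and {D,I}.
Split {A,K} by δ(·,1) → {A} and {K}.
The partition is now stable with 7 blocks: {L} | {E,F,J,M} | {G} | {A} | {B,C} | {D,I} | {K}.

7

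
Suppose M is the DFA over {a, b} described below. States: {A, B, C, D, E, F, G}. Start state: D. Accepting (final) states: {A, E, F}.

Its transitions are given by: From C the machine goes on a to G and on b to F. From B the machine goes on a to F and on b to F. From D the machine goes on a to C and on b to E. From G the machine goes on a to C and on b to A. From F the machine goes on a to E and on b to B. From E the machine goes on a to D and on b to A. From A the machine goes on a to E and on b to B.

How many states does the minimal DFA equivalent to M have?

5

Start with accepting vs non-accepting: {A,E,F} | {B,C,D,G}.
On input a, block {A,E,F} splits into {A,F} and {E}.
Split {B,C,D,G} by δ(·,a) → {C,D,G} and {B}.
Split {C,D,G} by δ(·,b) → {C,G} and {D}.
The partition is now stable with 5 blocks: {A,F} | {C,G} | {E} | {B} | {D}.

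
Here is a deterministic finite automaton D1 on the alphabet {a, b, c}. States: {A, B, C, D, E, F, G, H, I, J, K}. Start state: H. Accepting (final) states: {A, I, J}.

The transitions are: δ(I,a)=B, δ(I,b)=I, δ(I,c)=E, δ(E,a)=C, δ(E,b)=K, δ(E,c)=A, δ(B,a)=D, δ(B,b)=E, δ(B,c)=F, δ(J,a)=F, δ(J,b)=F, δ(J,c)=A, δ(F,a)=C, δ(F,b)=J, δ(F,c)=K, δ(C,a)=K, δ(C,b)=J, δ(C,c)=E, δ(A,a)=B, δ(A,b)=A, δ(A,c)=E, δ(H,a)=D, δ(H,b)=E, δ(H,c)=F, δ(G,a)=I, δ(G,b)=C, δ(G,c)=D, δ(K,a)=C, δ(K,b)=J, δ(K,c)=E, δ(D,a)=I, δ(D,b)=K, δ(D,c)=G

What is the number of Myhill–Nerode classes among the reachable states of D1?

7

All states are reachable from the start state.
P0 = {A,I,J} | {B,C,D,E,F,G,H,K}.
Split {A,I,J} by δ(·,b) → {A,I} and {J}.
Split {B,C,D,E,F,G,H,K} by δ(·,a) → {B,C,E,F,H,K} and {D,G}.
Split {B,C,E,F,H,K} by δ(·,a) → {C,E,F,K} and {B,H}.
Refine {C,E,F,K} on symbol b: members go to different blocks, giving {C,F,K} and {E}.
Refine {C,F,K} on symbol c: members go to different blocks, giving {C,K} and {F}.
No further refinement is possible. Final partition (7 blocks): {A,I} | {C,K} | {J} | {D,G} | {B,H} | {E} | {F}.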